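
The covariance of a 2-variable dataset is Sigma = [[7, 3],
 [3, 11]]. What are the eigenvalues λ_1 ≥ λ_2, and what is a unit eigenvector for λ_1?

Step 1 — characteristic polynomial of 2×2 Sigma:
  det(Sigma - λI) = λ² - trace · λ + det = 0.
  trace = 7 + 11 = 18, det = 7·11 - (3)² = 68.
Step 2 — discriminant:
  Δ = trace² - 4·det = 324 - 272 = 52.
Step 3 — eigenvalues:
  λ = (trace ± √Δ)/2 = (18 ± 7.2111)/2,
  λ_1 = 12.6056,  λ_2 = 5.3944.

Step 4 — unit eigenvector for λ_1: solve (Sigma - λ_1 I)v = 0. First row:
  (7 - 12.6056)·v_x + (3)·v_y = 0, i.e. (-5.6056)·v_x + (3)·v_y = 0,
  so v ∝ (b, λ_1 - a) = (3, 5.6056) = u.
  ||u|| = √((3)² + (5.6056)²) = √(40.4222) ≈ 6.3578,
  v_1 = u/||u|| ≈ (0.4719, 0.8817) (||v_1|| = 1).

λ_1 = 12.6056,  λ_2 = 5.3944;  v_1 ≈ (0.4719, 0.8817)


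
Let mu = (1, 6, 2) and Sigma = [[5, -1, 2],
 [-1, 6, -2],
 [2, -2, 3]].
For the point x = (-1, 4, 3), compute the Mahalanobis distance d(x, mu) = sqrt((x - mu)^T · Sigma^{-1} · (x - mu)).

Step 1 — centre the observation: (x - mu) = (-2, -2, 1).

Step 2 — invert Sigma (cofactor / det for 3×3, or solve directly):
  Sigma^{-1} = [[0.2745, -0.0196, -0.1961],
 [-0.0196, 0.2157, 0.1569],
 [-0.1961, 0.1569, 0.5686]].

Step 3 — form the quadratic (x - mu)^T · Sigma^{-1} · (x - mu):
  Sigma^{-1} · (x - mu) = (-0.7059, -0.2353, 0.6471).
  (x - mu)^T · [Sigma^{-1} · (x - mu)] = (-2)·(-0.7059) + (-2)·(-0.2353) + (1)·(0.6471) = 2.5294.

Step 4 — take square root: d = √(2.5294) ≈ 1.5904.

d(x, mu) = √(2.5294) ≈ 1.5904


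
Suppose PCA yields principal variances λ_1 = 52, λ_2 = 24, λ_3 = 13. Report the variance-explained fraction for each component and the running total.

Step 1 — total variance = trace(Sigma) = Σ λ_i = 52 + 24 + 13 = 89.

Step 2 — fraction explained by component i = λ_i / Σ λ:
  PC1: 52/89 = 0.5843
  PC2: 24/89 = 0.2697
  PC3: 13/89 = 0.1461

Step 3 — cumulative fraction after k components = (λ_1 + ... + λ_k) / Σ λ:
  k = 1: 52/89 = 0.5843
  k = 2: (52 + 24)/89 = 76/89 = 0.8539
  k = 3: (52 + 24 + 13)/89 = 89/89 = 1

Summary (fraction, with percent):

explained: PC1 0.5843 (58.43%), PC2 0.2697 (26.97%), PC3 0.1461 (14.61%);  cumulative: 0.5843, 0.8539, 1


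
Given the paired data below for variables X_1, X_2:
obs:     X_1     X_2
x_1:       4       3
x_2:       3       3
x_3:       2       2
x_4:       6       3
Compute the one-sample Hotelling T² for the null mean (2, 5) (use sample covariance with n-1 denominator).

Step 1 — sample mean vector:
  mean(X_1) = (4 + 3 + 2 + 6) / 4 = 15/4 = 3.75
  mean(X_2) = (3 + 3 + 2 + 3) / 4 = 11/4 = 2.75
  x̄ = (3.75, 2.75),  deviation x̄ - mu_0 = (3.75, 2.75) - (2, 5) = (1.75, -2.25).

Step 2 — sample covariance matrix, S[i,j] = (1/(n-1)) · Σ_k (x_{k,i} - mean_i) · (x_{k,j} - mean_j), divisor n-1 = 3:
  S[X_1,X_1] = ((0.25)·(0.25) + (-0.75)·(-0.75) + (-1.75)·(-1.75) + (2.25)·(2.25)) / 3 = 8.75/3 = 2.9167
  S[X_1,X_2] = ((0.25)·(0.25) + (-0.75)·(0.25) + (-1.75)·(-0.75) + (2.25)·(0.25)) / 3 = 1.75/3 = 0.5833
  S[X_2,X_2] = ((0.25)·(0.25) + (0.25)·(0.25) + (-0.75)·(-0.75) + (0.25)·(0.25)) / 3 = 0.75/3 = 0.25
  S = [[2.9167, 0.5833],
 [0.5833, 0.25]].

Step 3 — invert S. det(S) = 2.9167·0.25 - (0.5833)² = 0.3889.
  S^{-1} = (1/det) · [[d, -b], [-b, a]] = [[0.6429, -1.5],
 [-1.5, 7.5]].

Step 4 — quadratic form (x̄ - mu_0)^T · S^{-1} · (x̄ - mu_0):
  S^{-1} · (x̄ - mu_0) = (4.5, -19.5),
  (x̄ - mu_0)^T · [...] = (1.75)·(4.5) + (-2.25)·(-19.5) = 51.75.

Step 5 — scale by n: T² = 4 · 51.75 = 207.

T² ≈ 207


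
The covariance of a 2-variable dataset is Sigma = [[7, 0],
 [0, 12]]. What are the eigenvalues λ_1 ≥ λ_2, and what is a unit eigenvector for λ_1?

Step 1 — characteristic polynomial of 2×2 Sigma:
  det(Sigma - λI) = λ² - trace · λ + det = 0.
  trace = 7 + 12 = 19, det = 7·12 - (0)² = 84.
Step 2 — discriminant:
  Δ = trace² - 4·det = 361 - 336 = 25.
Step 3 — eigenvalues:
  λ = (trace ± √Δ)/2 = (19 ± 5)/2,
  λ_1 = 12,  λ_2 = 7.

Step 4 — unit eigenvector for λ_1: Sigma is diagonal, so its eigenvectors are the coordinate axes. λ_1 = 12 is the diagonal entry on the second coordinate axis, hence
  v_1 = (0, 1) (||v_1|| = 1).

λ_1 = 12,  λ_2 = 7;  v_1 ≈ (0, 1)


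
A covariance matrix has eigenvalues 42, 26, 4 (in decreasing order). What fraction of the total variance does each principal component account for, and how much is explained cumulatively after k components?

Step 1 — total variance = trace(Sigma) = Σ λ_i = 42 + 26 + 4 = 72.

Step 2 — fraction explained by component i = λ_i / Σ λ:
  PC1: 42/72 = 0.5833
  PC2: 26/72 = 0.3611
  PC3: 4/72 = 0.0556

Step 3 — cumulative fraction after k components = (λ_1 + ... + λ_k) / Σ λ:
  k = 1: 42/72 = 0.5833
  k = 2: (42 + 26)/72 = 68/72 = 0.9444
  k = 3: (42 + 26 + 4)/72 = 72/72 = 1

Summary (fraction, with percent):

explained: PC1 0.5833 (58.33%), PC2 0.3611 (36.11%), PC3 0.0556 (5.56%);  cumulative: 0.5833, 0.9444, 1


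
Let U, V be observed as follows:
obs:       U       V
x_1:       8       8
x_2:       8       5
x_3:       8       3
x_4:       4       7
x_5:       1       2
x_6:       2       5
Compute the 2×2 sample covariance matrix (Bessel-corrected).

Step 1 — column means:
  mean(U) = (8 + 8 + 8 + 4 + 1 + 2) / 6 = 31/6 = 5.1667
  mean(V) = (8 + 5 + 3 + 7 + 2 + 5) / 6 = 30/6 = 5

Step 2 — sample covariance S[i,j] = (1/(n-1)) · Σ_k (x_{k,i} - mean_i) · (x_{k,j} - mean_j), with n-1 = 5.
  S[U,U] = ((2.8333)·(2.8333) + (2.8333)·(2.8333) + (2.8333)·(2.8333) + (-1.1667)·(-1.1667) + (-4.1667)·(-4.1667) + (-3.1667)·(-3.1667)) / 5 = 52.8333/5 = 10.5667
  S[U,V] = ((2.8333)·(3) + (2.8333)·(0) + (2.8333)·(-2) + (-1.1667)·(2) + (-4.1667)·(-3) + (-3.1667)·(0)) / 5 = 13/5 = 2.6
  S[V,V] = ((3)·(3) + (0)·(0) + (-2)·(-2) + (2)·(2) + (-3)·(-3) + (0)·(0)) / 5 = 26/5 = 5.2

S is symmetric (S[j,i] = S[i,j]). Assembling:

S = [[10.5667, 2.6],
 [2.6, 5.2]]


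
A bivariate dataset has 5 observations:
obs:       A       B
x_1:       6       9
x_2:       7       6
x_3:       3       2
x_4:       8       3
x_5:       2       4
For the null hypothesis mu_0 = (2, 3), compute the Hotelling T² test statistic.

Step 1 — sample mean vector:
  mean(A) = (6 + 7 + 3 + 8 + 2) / 5 = 26/5 = 5.2
  mean(B) = (9 + 6 + 2 + 3 + 4) / 5 = 24/5 = 4.8
  x̄ = (5.2, 4.8),  deviation x̄ - mu_0 = (5.2, 4.8) - (2, 3) = (3.2, 1.8).

Step 2 — sample covariance matrix, S[i,j] = (1/(n-1)) · Σ_k (x_{k,i} - mean_i) · (x_{k,j} - mean_j), divisor n-1 = 4:
  S[A,A] = ((0.8)·(0.8) + (1.8)·(1.8) + (-2.2)·(-2.2) + (2.8)·(2.8) + (-3.2)·(-3.2)) / 4 = 26.8/4 = 6.7
  S[A,B] = ((0.8)·(4.2) + (1.8)·(1.2) + (-2.2)·(-2.8) + (2.8)·(-1.8) + (-3.2)·(-0.8)) / 4 = 9.2/4 = 2.3
  S[B,B] = ((4.2)·(4.2) + (1.2)·(1.2) + (-2.8)·(-2.8) + (-1.8)·(-1.8) + (-0.8)·(-0.8)) / 4 = 30.8/4 = 7.7
  S = [[6.7, 2.3],
 [2.3, 7.7]].

Step 3 — invert S. det(S) = 6.7·7.7 - (2.3)² = 46.3.
  S^{-1} = (1/det) · [[d, -b], [-b, a]] = [[0.1663, -0.0497],
 [-0.0497, 0.1447]].

Step 4 — quadratic form (x̄ - mu_0)^T · S^{-1} · (x̄ - mu_0):
  S^{-1} · (x̄ - mu_0) = (0.4428, 0.1015),
  (x̄ - mu_0)^T · [...] = (3.2)·(0.4428) + (1.8)·(0.1015) = 1.5996.

Step 5 — scale by n: T² = 5 · 1.5996 = 7.9978.

T² ≈ 7.9978


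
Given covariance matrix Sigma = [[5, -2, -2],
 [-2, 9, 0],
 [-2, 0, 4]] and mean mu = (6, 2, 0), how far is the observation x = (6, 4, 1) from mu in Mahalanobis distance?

Step 1 — centre the observation: (x - mu) = (0, 2, 1).

Step 2 — invert Sigma (cofactor / det for 3×3, or solve directly):
  Sigma^{-1} = [[0.2812, 0.0625, 0.1406],
 [0.0625, 0.125, 0.0313],
 [0.1406, 0.0313, 0.3203]].

Step 3 — form the quadratic (x - mu)^T · Sigma^{-1} · (x - mu):
  Sigma^{-1} · (x - mu) = (0.2656, 0.2812, 0.3828).
  (x - mu)^T · [Sigma^{-1} · (x - mu)] = (0)·(0.2656) + (2)·(0.2812) + (1)·(0.3828) = 0.9453.

Step 4 — take square root: d = √(0.9453) ≈ 0.9723.

d(x, mu) = √(0.9453) ≈ 0.9723


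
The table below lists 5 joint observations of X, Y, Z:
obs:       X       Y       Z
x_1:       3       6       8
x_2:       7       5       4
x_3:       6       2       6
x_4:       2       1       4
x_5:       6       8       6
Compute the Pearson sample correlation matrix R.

Step 1 — column means:
  mean(X) = (3 + 7 + 6 + 2 + 6) / 5 = 24/5 = 4.8
  mean(Y) = (6 + 5 + 2 + 1 + 8) / 5 = 22/5 = 4.4
  mean(Z) = (8 + 4 + 6 + 4 + 6) / 5 = 28/5 = 5.6

Step 2 — sample variances and covariances s[i,j] = (1/(n-1)) · Σ_k (x_{k,i} - mean_i) · (x_{k,j} - mean_j), with n-1 = 4:
  s[X,X] = ((-1.8)·(-1.8) + (2.2)·(2.2) + (1.2)·(1.2) + (-2.8)·(-2.8) + (1.2)·(1.2)) / 4 = 18.8/4 = 4.7
  s[X,Y] = ((-1.8)·(1.6) + (2.2)·(0.6) + (1.2)·(-2.4) + (-2.8)·(-3.4) + (1.2)·(3.6)) / 4 = 9.4/4 = 2.35
  s[X,Z] = ((-1.8)·(2.4) + (2.2)·(-1.6) + (1.2)·(0.4) + (-2.8)·(-1.6) + (1.2)·(0.4)) / 4 = -2.4/4 = -0.6
  s[Y,Y] = ((1.6)·(1.6) + (0.6)·(0.6) + (-2.4)·(-2.4) + (-3.4)·(-3.4) + (3.6)·(3.6)) / 4 = 33.2/4 = 8.3
  s[Y,Z] = ((1.6)·(2.4) + (0.6)·(-1.6) + (-2.4)·(0.4) + (-3.4)·(-1.6) + (3.6)·(0.4)) / 4 = 8.8/4 = 2.2
  s[Z,Z] = ((2.4)·(2.4) + (-1.6)·(-1.6) + (0.4)·(0.4) + (-1.6)·(-1.6) + (0.4)·(0.4)) / 4 = 11.2/4 = 2.8
  Sample standard deviations s_i = √(s[i,i]):
  s(X) = √(4.7) = 2.1679
  s(Y) = √(8.3) = 2.881
  s(Z) = √(2.8) = 1.6733

Step 3 — r_{ij} = s_{ij} / (s_i · s_j):
  r[X,X] = 1 (diagonal).
  r[X,Y] = 2.35 / (2.1679 · 2.881) = 2.35 / 6.2458 = 0.3763
  r[X,Z] = -0.6 / (2.1679 · 1.6733) = -0.6 / 3.6277 = -0.1654
  r[Y,Y] = 1 (diagonal).
  r[Y,Z] = 2.2 / (2.881 · 1.6733) = 2.2 / 4.8208 = 0.4564
  r[Z,Z] = 1 (diagonal).

R is symmetric with unit diagonal. Assembling:

R = [[1, 0.3763, -0.1654],
 [0.3763, 1, 0.4564],
 [-0.1654, 0.4564, 1]]


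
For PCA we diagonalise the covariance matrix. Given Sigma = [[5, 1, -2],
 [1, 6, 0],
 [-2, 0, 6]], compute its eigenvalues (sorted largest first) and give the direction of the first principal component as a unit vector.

Step 1 — characteristic polynomial p(λ) = det(λI - Sigma) = λ³ - tr·λ² + c_1·λ - det, where tr = trace, c_1 = sum of the principal 2×2 minors, det = det(Sigma):
  tr = 5 + 6 + 6 = 17,
  c_1 = (5·6 - (1)²) + (5·6 - (-2)²) + (6·6 - (0)²) = 29 + 26 + 36 = 91,
  det = 5·(6·6 - (0)²) - (1)·((1)·6 - (0)·(-2)) + (-2)·((1)·(0) - 6·(-2)) = 5·(36) - (1)·(6) + (-2)·(12) = 150.
  So p(λ) = λ³ - 17λ² + 91λ - 150.
Step 2 — look for an integer root (rational root theorem: any rational root is an integer divisor of 150). Testing λ = 6:
  p(6) = 216 - 612 + 546 - 150 = 0  ✓
  Dividing out (λ - 6): p(λ) = (λ - 6)(λ² - 11λ + 25).
Step 3 — remaining eigenvalues from the quadratic λ² - 11λ + 25 = 0:
  Δ = 11² - 4·25 = 121 - 100 = 21,  λ = (11 ± √21)/2 = (11 ± 4.5826)/2 ≈ 7.7913 or 3.2087.
  Sorted: λ_1 = 7.7913,  λ_2 = 6,  λ_3 = 3.2087  (check: sum = 17 = tr ✓).

Step 4 — unit eigenvector for λ_1 ≈ 7.7913: v spans the null space of (Sigma - λ_1 I), whose rows are
  r_1 = (-2.7913, 1, -2),  r_2 = (1, -1.7913, 0),  r_3 = (-2, 0, -1.7913).
  v is orthogonal to every row, so take v ∝ r_1 × r_2 = ((1)·(0) - (-2)·(-1.7913), (-2)·(1) - (-2.7913)·(0), (-2.7913)·(-1.7913) - (1)·(1)) ≈ (-3.5826, -2, 4).
  Rescale (multiply by -1 so the first nonzero entry is positive): u = (3.5826, 2, -4).
  ||u|| = √((3.5826)² + (2)² + (-4)²) = √(32.8348) ≈ 5.7302,  v_1 = u/||u|| ≈ (0.6252, 0.349, -0.6981) (||v_1|| = 1).

λ_1 = 7.7913,  λ_2 = 6,  λ_3 = 3.2087;  v_1 ≈ (0.6252, 0.349, -0.6981)


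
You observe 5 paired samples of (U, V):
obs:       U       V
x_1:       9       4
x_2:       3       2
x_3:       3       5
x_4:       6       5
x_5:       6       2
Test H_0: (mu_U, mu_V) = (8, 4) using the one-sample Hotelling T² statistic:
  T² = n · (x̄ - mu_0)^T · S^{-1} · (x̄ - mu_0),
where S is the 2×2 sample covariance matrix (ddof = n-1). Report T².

Step 1 — sample mean vector:
  mean(U) = (9 + 3 + 3 + 6 + 6) / 5 = 27/5 = 5.4
  mean(V) = (4 + 2 + 5 + 5 + 2) / 5 = 18/5 = 3.6
  x̄ = (5.4, 3.6),  deviation x̄ - mu_0 = (5.4, 3.6) - (8, 4) = (-2.6, -0.4).

Step 2 — sample covariance matrix, S[i,j] = (1/(n-1)) · Σ_k (x_{k,i} - mean_i) · (x_{k,j} - mean_j), divisor n-1 = 4:
  S[U,U] = ((3.6)·(3.6) + (-2.4)·(-2.4) + (-2.4)·(-2.4) + (0.6)·(0.6) + (0.6)·(0.6)) / 4 = 25.2/4 = 6.3
  S[U,V] = ((3.6)·(0.4) + (-2.4)·(-1.6) + (-2.4)·(1.4) + (0.6)·(1.4) + (0.6)·(-1.6)) / 4 = 1.8/4 = 0.45
  S[V,V] = ((0.4)·(0.4) + (-1.6)·(-1.6) + (1.4)·(1.4) + (1.4)·(1.4) + (-1.6)·(-1.6)) / 4 = 9.2/4 = 2.3
  S = [[6.3, 0.45],
 [0.45, 2.3]].

Step 3 — invert S. det(S) = 6.3·2.3 - (0.45)² = 14.2875.
  S^{-1} = (1/det) · [[d, -b], [-b, a]] = [[0.161, -0.0315],
 [-0.0315, 0.4409]].

Step 4 — quadratic form (x̄ - mu_0)^T · S^{-1} · (x̄ - mu_0):
  S^{-1} · (x̄ - mu_0) = (-0.4059, -0.0945),
  (x̄ - mu_0)^T · [...] = (-2.6)·(-0.4059) + (-0.4)·(-0.0945) = 1.0933.

Step 5 — scale by n: T² = 5 · 1.0933 = 5.4663.

T² ≈ 5.4663


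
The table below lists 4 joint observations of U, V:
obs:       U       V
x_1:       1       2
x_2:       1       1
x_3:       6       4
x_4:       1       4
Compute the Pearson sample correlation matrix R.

Step 1 — column means:
  mean(U) = (1 + 1 + 6 + 1) / 4 = 9/4 = 2.25
  mean(V) = (2 + 1 + 4 + 4) / 4 = 11/4 = 2.75

Step 2 — sample variances and covariances s[i,j] = (1/(n-1)) · Σ_k (x_{k,i} - mean_i) · (x_{k,j} - mean_j), with n-1 = 3:
  s[U,U] = ((-1.25)·(-1.25) + (-1.25)·(-1.25) + (3.75)·(3.75) + (-1.25)·(-1.25)) / 3 = 18.75/3 = 6.25
  s[U,V] = ((-1.25)·(-0.75) + (-1.25)·(-1.75) + (3.75)·(1.25) + (-1.25)·(1.25)) / 3 = 6.25/3 = 2.0833
  s[V,V] = ((-0.75)·(-0.75) + (-1.75)·(-1.75) + (1.25)·(1.25) + (1.25)·(1.25)) / 3 = 6.75/3 = 2.25
  Sample standard deviations s_i = √(s[i,i]):
  s(U) = √(6.25) = 2.5
  s(V) = √(2.25) = 1.5

Step 3 — r_{ij} = s_{ij} / (s_i · s_j):
  r[U,U] = 1 (diagonal).
  r[U,V] = 2.0833 / (2.5 · 1.5) = 2.0833 / 3.75 = 0.5556
  r[V,V] = 1 (diagonal).

R is symmetric with unit diagonal. Assembling:

R = [[1, 0.5556],
 [0.5556, 1]]


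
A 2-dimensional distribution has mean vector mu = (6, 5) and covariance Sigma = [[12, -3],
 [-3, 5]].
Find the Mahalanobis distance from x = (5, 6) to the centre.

Step 1 — centre the observation: (x - mu) = (-1, 1).

Step 2 — invert Sigma. det(Sigma) = 12·5 - (-3)² = 51.
  Sigma^{-1} = (1/det) · [[d, -b], [-b, a]] = [[0.098, 0.0588],
 [0.0588, 0.2353]].

Step 3 — form the quadratic (x - mu)^T · Sigma^{-1} · (x - mu):
  Sigma^{-1} · (x - mu) = (-0.0392, 0.1765).
  (x - mu)^T · [Sigma^{-1} · (x - mu)] = (-1)·(-0.0392) + (1)·(0.1765) = 0.2157.

Step 4 — take square root: d = √(0.2157) ≈ 0.4644.

d(x, mu) = √(0.2157) ≈ 0.4644


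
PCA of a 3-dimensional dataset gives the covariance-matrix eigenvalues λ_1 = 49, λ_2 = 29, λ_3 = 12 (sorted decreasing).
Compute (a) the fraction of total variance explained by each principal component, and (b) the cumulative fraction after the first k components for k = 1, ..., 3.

Step 1 — total variance = trace(Sigma) = Σ λ_i = 49 + 29 + 12 = 90.

Step 2 — fraction explained by component i = λ_i / Σ λ:
  PC1: 49/90 = 0.5444
  PC2: 29/90 = 0.3222
  PC3: 12/90 = 0.1333

Step 3 — cumulative fraction after k components = (λ_1 + ... + λ_k) / Σ λ:
  k = 1: 49/90 = 0.5444
  k = 2: (49 + 29)/90 = 78/90 = 0.8667
  k = 3: (49 + 29 + 12)/90 = 90/90 = 1

Summary (fraction, with percent):

explained: PC1 0.5444 (54.44%), PC2 0.3222 (32.22%), PC3 0.1333 (13.33%);  cumulative: 0.5444, 0.8667, 1


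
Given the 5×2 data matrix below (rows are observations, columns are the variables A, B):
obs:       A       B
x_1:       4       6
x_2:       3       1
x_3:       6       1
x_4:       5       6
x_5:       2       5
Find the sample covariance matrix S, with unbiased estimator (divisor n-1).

Step 1 — column means:
  mean(A) = (4 + 3 + 6 + 5 + 2) / 5 = 20/5 = 4
  mean(B) = (6 + 1 + 1 + 6 + 5) / 5 = 19/5 = 3.8

Step 2 — sample covariance S[i,j] = (1/(n-1)) · Σ_k (x_{k,i} - mean_i) · (x_{k,j} - mean_j), with n-1 = 4.
  S[A,A] = ((0)·(0) + (-1)·(-1) + (2)·(2) + (1)·(1) + (-2)·(-2)) / 4 = 10/4 = 2.5
  S[A,B] = ((0)·(2.2) + (-1)·(-2.8) + (2)·(-2.8) + (1)·(2.2) + (-2)·(1.2)) / 4 = -3/4 = -0.75
  S[B,B] = ((2.2)·(2.2) + (-2.8)·(-2.8) + (-2.8)·(-2.8) + (2.2)·(2.2) + (1.2)·(1.2)) / 4 = 26.8/4 = 6.7

S is symmetric (S[j,i] = S[i,j]). Assembling:

S = [[2.5, -0.75],
 [-0.75, 6.7]]


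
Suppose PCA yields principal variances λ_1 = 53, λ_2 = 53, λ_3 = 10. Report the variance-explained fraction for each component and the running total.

Step 1 — total variance = trace(Sigma) = Σ λ_i = 53 + 53 + 10 = 116.

Step 2 — fraction explained by component i = λ_i / Σ λ:
  PC1: 53/116 = 0.4569
  PC2: 53/116 = 0.4569
  PC3: 10/116 = 0.0862

Step 3 — cumulative fraction after k components = (λ_1 + ... + λ_k) / Σ λ:
  k = 1: 53/116 = 0.4569
  k = 2: (53 + 53)/116 = 106/116 = 0.9138
  k = 3: (53 + 53 + 10)/116 = 116/116 = 1

Summary (fraction, with percent):

explained: PC1 0.4569 (45.69%), PC2 0.4569 (45.69%), PC3 0.0862 (8.62%);  cumulative: 0.4569, 0.9138, 1


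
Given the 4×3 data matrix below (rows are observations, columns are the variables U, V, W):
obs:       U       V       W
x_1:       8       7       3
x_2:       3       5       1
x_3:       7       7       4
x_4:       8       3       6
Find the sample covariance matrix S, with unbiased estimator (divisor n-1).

Step 1 — column means:
  mean(U) = (8 + 3 + 7 + 8) / 4 = 26/4 = 6.5
  mean(V) = (7 + 5 + 7 + 3) / 4 = 22/4 = 5.5
  mean(W) = (3 + 1 + 4 + 6) / 4 = 14/4 = 3.5

Step 2 — sample covariance S[i,j] = (1/(n-1)) · Σ_k (x_{k,i} - mean_i) · (x_{k,j} - mean_j), with n-1 = 3.
  S[U,U] = ((1.5)·(1.5) + (-3.5)·(-3.5) + (0.5)·(0.5) + (1.5)·(1.5)) / 3 = 17/3 = 5.6667
  S[U,V] = ((1.5)·(1.5) + (-3.5)·(-0.5) + (0.5)·(1.5) + (1.5)·(-2.5)) / 3 = 1/3 = 0.3333
  S[U,W] = ((1.5)·(-0.5) + (-3.5)·(-2.5) + (0.5)·(0.5) + (1.5)·(2.5)) / 3 = 12/3 = 4
  S[V,V] = ((1.5)·(1.5) + (-0.5)·(-0.5) + (1.5)·(1.5) + (-2.5)·(-2.5)) / 3 = 11/3 = 3.6667
  S[V,W] = ((1.5)·(-0.5) + (-0.5)·(-2.5) + (1.5)·(0.5) + (-2.5)·(2.5)) / 3 = -5/3 = -1.6667
  S[W,W] = ((-0.5)·(-0.5) + (-2.5)·(-2.5) + (0.5)·(0.5) + (2.5)·(2.5)) / 3 = 13/3 = 4.3333

S is symmetric (S[j,i] = S[i,j]). Assembling:

S = [[5.6667, 0.3333, 4],
 [0.3333, 3.6667, -1.6667],
 [4, -1.6667, 4.3333]]


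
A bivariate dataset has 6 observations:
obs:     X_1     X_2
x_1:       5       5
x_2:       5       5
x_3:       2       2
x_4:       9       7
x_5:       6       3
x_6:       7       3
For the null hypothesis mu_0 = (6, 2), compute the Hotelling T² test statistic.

Step 1 — sample mean vector:
  mean(X_1) = (5 + 5 + 2 + 9 + 6 + 7) / 6 = 34/6 = 5.6667
  mean(X_2) = (5 + 5 + 2 + 7 + 3 + 3) / 6 = 25/6 = 4.1667
  x̄ = (5.6667, 4.1667),  deviation x̄ - mu_0 = (5.6667, 4.1667) - (6, 2) = (-0.3333, 2.1667).

Step 2 — sample covariance matrix, S[i,j] = (1/(n-1)) · Σ_k (x_{k,i} - mean_i) · (x_{k,j} - mean_j), divisor n-1 = 5:
  S[X_1,X_1] = ((-0.6667)·(-0.6667) + (-0.6667)·(-0.6667) + (-3.6667)·(-3.6667) + (3.3333)·(3.3333) + (0.3333)·(0.3333) + (1.3333)·(1.3333)) / 5 = 27.3333/5 = 5.4667
  S[X_1,X_2] = ((-0.6667)·(0.8333) + (-0.6667)·(0.8333) + (-3.6667)·(-2.1667) + (3.3333)·(2.8333) + (0.3333)·(-1.1667) + (1.3333)·(-1.1667)) / 5 = 14.3333/5 = 2.8667
  S[X_2,X_2] = ((0.8333)·(0.8333) + (0.8333)·(0.8333) + (-2.1667)·(-2.1667) + (2.8333)·(2.8333) + (-1.1667)·(-1.1667) + (-1.1667)·(-1.1667)) / 5 = 16.8333/5 = 3.3667
  S = [[5.4667, 2.8667],
 [2.8667, 3.3667]].

Step 3 — invert S. det(S) = 5.4667·3.3667 - (2.8667)² = 10.1867.
  S^{-1} = (1/det) · [[d, -b], [-b, a]] = [[0.3305, -0.2814],
 [-0.2814, 0.5366]].

Step 4 — quadratic form (x̄ - mu_0)^T · S^{-1} · (x̄ - mu_0):
  S^{-1} · (x̄ - mu_0) = (-0.7199, 1.2565),
  (x̄ - mu_0)^T · [...] = (-0.3333)·(-0.7199) + (2.1667)·(1.2565) = 2.9625.

Step 5 — scale by n: T² = 6 · 2.9625 = 17.7749.

T² ≈ 17.7749


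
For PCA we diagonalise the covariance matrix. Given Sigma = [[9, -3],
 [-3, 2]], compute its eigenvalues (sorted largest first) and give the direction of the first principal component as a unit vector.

Step 1 — characteristic polynomial of 2×2 Sigma:
  det(Sigma - λI) = λ² - trace · λ + det = 0.
  trace = 9 + 2 = 11, det = 9·2 - (-3)² = 9.
Step 2 — discriminant:
  Δ = trace² - 4·det = 121 - 36 = 85.
Step 3 — eigenvalues:
  λ = (trace ± √Δ)/2 = (11 ± 9.2195)/2,
  λ_1 = 10.1098,  λ_2 = 0.8902.

Step 4 — unit eigenvector for λ_1: solve (Sigma - λ_1 I)v = 0. First row:
  (9 - 10.1098)·v_x + (-3)·v_y = 0, i.e. (-1.1098)·v_x + (-3)·v_y = 0,
  so v ∝ (b, λ_1 - a) = (-3, 1.1098); multiply by -1 so the first entry is positive: u = (3, -1.1098).
  ||u|| = √((3)² + (-1.1098)²) = √(10.2316) ≈ 3.1987,
  v_1 = u/||u|| ≈ (0.9379, -0.3469) (||v_1|| = 1).

λ_1 = 10.1098,  λ_2 = 0.8902;  v_1 ≈ (0.9379, -0.3469)


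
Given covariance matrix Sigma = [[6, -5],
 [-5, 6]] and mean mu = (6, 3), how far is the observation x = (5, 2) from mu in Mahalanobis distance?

Step 1 — centre the observation: (x - mu) = (-1, -1).

Step 2 — invert Sigma. det(Sigma) = 6·6 - (-5)² = 11.
  Sigma^{-1} = (1/det) · [[d, -b], [-b, a]] = [[0.5455, 0.4545],
 [0.4545, 0.5455]].

Step 3 — form the quadratic (x - mu)^T · Sigma^{-1} · (x - mu):
  Sigma^{-1} · (x - mu) = (-1, -1).
  (x - mu)^T · [Sigma^{-1} · (x - mu)] = (-1)·(-1) + (-1)·(-1) = 2.

Step 4 — take square root: d = √(2) ≈ 1.4142.

d(x, mu) = √(2) ≈ 1.4142


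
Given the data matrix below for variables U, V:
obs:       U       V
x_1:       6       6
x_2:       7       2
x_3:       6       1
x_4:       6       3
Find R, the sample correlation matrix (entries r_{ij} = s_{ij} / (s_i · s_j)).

Step 1 — column means:
  mean(U) = (6 + 7 + 6 + 6) / 4 = 25/4 = 6.25
  mean(V) = (6 + 2 + 1 + 3) / 4 = 12/4 = 3

Step 2 — sample variances and covariances s[i,j] = (1/(n-1)) · Σ_k (x_{k,i} - mean_i) · (x_{k,j} - mean_j), with n-1 = 3:
  s[U,U] = ((-0.25)·(-0.25) + (0.75)·(0.75) + (-0.25)·(-0.25) + (-0.25)·(-0.25)) / 3 = 0.75/3 = 0.25
  s[U,V] = ((-0.25)·(3) + (0.75)·(-1) + (-0.25)·(-2) + (-0.25)·(0)) / 3 = -1/3 = -0.3333
  s[V,V] = ((3)·(3) + (-1)·(-1) + (-2)·(-2) + (0)·(0)) / 3 = 14/3 = 4.6667
  Sample standard deviations s_i = √(s[i,i]):
  s(U) = √(0.25) = 0.5
  s(V) = √(4.6667) = 2.1602

Step 3 — r_{ij} = s_{ij} / (s_i · s_j):
  r[U,U] = 1 (diagonal).
  r[U,V] = -0.3333 / (0.5 · 2.1602) = -0.3333 / 1.0801 = -0.3086
  r[V,V] = 1 (diagonal).

R is symmetric with unit diagonal. Assembling:

R = [[1, -0.3086],
 [-0.3086, 1]]


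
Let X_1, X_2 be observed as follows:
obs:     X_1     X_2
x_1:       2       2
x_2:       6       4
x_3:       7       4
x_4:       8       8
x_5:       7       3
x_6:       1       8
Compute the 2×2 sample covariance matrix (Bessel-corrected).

Step 1 — column means:
  mean(X_1) = (2 + 6 + 7 + 8 + 7 + 1) / 6 = 31/6 = 5.1667
  mean(X_2) = (2 + 4 + 4 + 8 + 3 + 8) / 6 = 29/6 = 4.8333

Step 2 — sample covariance S[i,j] = (1/(n-1)) · Σ_k (x_{k,i} - mean_i) · (x_{k,j} - mean_j), with n-1 = 5.
  S[X_1,X_1] = ((-3.1667)·(-3.1667) + (0.8333)·(0.8333) + (1.8333)·(1.8333) + (2.8333)·(2.8333) + (1.8333)·(1.8333) + (-4.1667)·(-4.1667)) / 5 = 42.8333/5 = 8.5667
  S[X_1,X_2] = ((-3.1667)·(-2.8333) + (0.8333)·(-0.8333) + (1.8333)·(-0.8333) + (2.8333)·(3.1667) + (1.8333)·(-1.8333) + (-4.1667)·(3.1667)) / 5 = -0.8333/5 = -0.1667
  S[X_2,X_2] = ((-2.8333)·(-2.8333) + (-0.8333)·(-0.8333) + (-0.8333)·(-0.8333) + (3.1667)·(3.1667) + (-1.8333)·(-1.8333) + (3.1667)·(3.1667)) / 5 = 32.8333/5 = 6.5667

S is symmetric (S[j,i] = S[i,j]). Assembling:

S = [[8.5667, -0.1667],
 [-0.1667, 6.5667]]


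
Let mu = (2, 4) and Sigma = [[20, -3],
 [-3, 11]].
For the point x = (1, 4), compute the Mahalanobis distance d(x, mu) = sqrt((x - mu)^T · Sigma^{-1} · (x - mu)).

Step 1 — centre the observation: (x - mu) = (-1, 0).

Step 2 — invert Sigma. det(Sigma) = 20·11 - (-3)² = 211.
  Sigma^{-1} = (1/det) · [[d, -b], [-b, a]] = [[0.0521, 0.0142],
 [0.0142, 0.0948]].

Step 3 — form the quadratic (x - mu)^T · Sigma^{-1} · (x - mu):
  Sigma^{-1} · (x - mu) = (-0.0521, -0.0142).
  (x - mu)^T · [Sigma^{-1} · (x - mu)] = (-1)·(-0.0521) + (0)·(-0.0142) = 0.0521.

Step 4 — take square root: d = √(0.0521) ≈ 0.2283.

d(x, mu) = √(0.0521) ≈ 0.2283


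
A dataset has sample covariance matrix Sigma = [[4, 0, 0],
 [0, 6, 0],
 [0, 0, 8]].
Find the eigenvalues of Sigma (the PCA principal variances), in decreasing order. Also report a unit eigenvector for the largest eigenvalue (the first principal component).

Step 1 — characteristic polynomial p(λ) = det(λI - Sigma) = λ³ - tr·λ² + c_1·λ - det, where tr = trace, c_1 = sum of the principal 2×2 minors, det = det(Sigma):
  tr = 4 + 6 + 8 = 18,
  c_1 = (4·6 - (0)²) + (4·8 - (0)²) + (6·8 - (0)²) = 24 + 32 + 48 = 104,
  det = 4·(6·8 - (0)²) - (0)·((0)·8 - (0)·(0)) + (0)·((0)·(0) - 6·(0)) = 4·(48) - (0)·(0) + (0)·(0) = 192.
  So p(λ) = λ³ - 18λ² + 104λ - 192.
Step 2 — look for an integer root (rational root theorem: any rational root is an integer divisor of 192). Testing λ = 4:
  p(4) = 64 - 288 + 416 - 192 = 0  ✓
  Dividing out (λ - 4): p(λ) = (λ - 4)(λ² - 14λ + 48).
Step 3 — remaining eigenvalues from the quadratic λ² - 14λ + 48 = 0:
  Δ = 14² - 4·48 = 196 - 192 = 4,  λ = (14 ± √4)/2 = (14 ± 2)/2 = 8 or 6.
  Sorted: λ_1 = 8,  λ_2 = 6,  λ_3 = 4  (check: sum = 18 = tr ✓).

Step 4 — unit eigenvector for λ_1 = 8: v spans the null space of (Sigma - λ_1 I), whose rows are
  r_1 = (-4, 0, 0),  r_2 = (0, -2, 0),  r_3 = (0, 0, 0).
  v is orthogonal to every row, so take v ∝ r_1 × r_2 = ((0)·(0) - (0)·(-2), (0)·(0) - (-4)·(0), (-4)·(-2) - (0)·(0)) = (0, 0, 8).
  Rescale (divide by 8): u = (0, 0, 1).
  ||u|| = √((0)² + (0)² + (1)²) = √(1) = 1,  v_1 = u/||u|| ≈ (0, 0, 1) (||v_1|| = 1).

λ_1 = 8,  λ_2 = 6,  λ_3 = 4;  v_1 ≈ (0, 0, 1)


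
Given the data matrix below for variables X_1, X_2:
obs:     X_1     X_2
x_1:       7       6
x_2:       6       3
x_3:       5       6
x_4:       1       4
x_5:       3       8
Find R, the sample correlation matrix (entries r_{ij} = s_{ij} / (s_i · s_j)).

Step 1 — column means:
  mean(X_1) = (7 + 6 + 5 + 1 + 3) / 5 = 22/5 = 4.4
  mean(X_2) = (6 + 3 + 6 + 4 + 8) / 5 = 27/5 = 5.4

Step 2 — sample variances and covariances s[i,j] = (1/(n-1)) · Σ_k (x_{k,i} - mean_i) · (x_{k,j} - mean_j), with n-1 = 4:
  s[X_1,X_1] = ((2.6)·(2.6) + (1.6)·(1.6) + (0.6)·(0.6) + (-3.4)·(-3.4) + (-1.4)·(-1.4)) / 4 = 23.2/4 = 5.8
  s[X_1,X_2] = ((2.6)·(0.6) + (1.6)·(-2.4) + (0.6)·(0.6) + (-3.4)·(-1.4) + (-1.4)·(2.6)) / 4 = -0.8/4 = -0.2
  s[X_2,X_2] = ((0.6)·(0.6) + (-2.4)·(-2.4) + (0.6)·(0.6) + (-1.4)·(-1.4) + (2.6)·(2.6)) / 4 = 15.2/4 = 3.8
  Sample standard deviations s_i = √(s[i,i]):
  s(X_1) = √(5.8) = 2.4083
  s(X_2) = √(3.8) = 1.9494

Step 3 — r_{ij} = s_{ij} / (s_i · s_j):
  r[X_1,X_1] = 1 (diagonal).
  r[X_1,X_2] = -0.2 / (2.4083 · 1.9494) = -0.2 / 4.6947 = -0.0426
  r[X_2,X_2] = 1 (diagonal).

R is symmetric with unit diagonal. Assembling:

R = [[1, -0.0426],
 [-0.0426, 1]]


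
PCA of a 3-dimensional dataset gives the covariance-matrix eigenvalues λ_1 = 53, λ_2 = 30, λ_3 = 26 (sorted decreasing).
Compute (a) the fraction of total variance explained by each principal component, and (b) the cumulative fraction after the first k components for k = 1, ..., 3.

Step 1 — total variance = trace(Sigma) = Σ λ_i = 53 + 30 + 26 = 109.

Step 2 — fraction explained by component i = λ_i / Σ λ:
  PC1: 53/109 = 0.4862
  PC2: 30/109 = 0.2752
  PC3: 26/109 = 0.2385

Step 3 — cumulative fraction after k components = (λ_1 + ... + λ_k) / Σ λ:
  k = 1: 53/109 = 0.4862
  k = 2: (53 + 30)/109 = 83/109 = 0.7615
  k = 3: (53 + 30 + 26)/109 = 109/109 = 1

Summary (fraction, with percent):

explained: PC1 0.4862 (48.62%), PC2 0.2752 (27.52%), PC3 0.2385 (23.85%);  cumulative: 0.4862, 0.7615, 1


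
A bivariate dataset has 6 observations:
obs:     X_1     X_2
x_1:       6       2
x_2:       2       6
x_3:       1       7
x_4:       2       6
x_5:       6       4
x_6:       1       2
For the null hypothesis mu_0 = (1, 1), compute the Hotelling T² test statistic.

Step 1 — sample mean vector:
  mean(X_1) = (6 + 2 + 1 + 2 + 6 + 1) / 6 = 18/6 = 3
  mean(X_2) = (2 + 6 + 7 + 6 + 4 + 2) / 6 = 27/6 = 4.5
  x̄ = (3, 4.5),  deviation x̄ - mu_0 = (3, 4.5) - (1, 1) = (2, 3.5).

Step 2 — sample covariance matrix, S[i,j] = (1/(n-1)) · Σ_k (x_{k,i} - mean_i) · (x_{k,j} - mean_j), divisor n-1 = 5:
  S[X_1,X_1] = ((3)·(3) + (-1)·(-1) + (-2)·(-2) + (-1)·(-1) + (3)·(3) + (-2)·(-2)) / 5 = 28/5 = 5.6
  S[X_1,X_2] = ((3)·(-2.5) + (-1)·(1.5) + (-2)·(2.5) + (-1)·(1.5) + (3)·(-0.5) + (-2)·(-2.5)) / 5 = -12/5 = -2.4
  S[X_2,X_2] = ((-2.5)·(-2.5) + (1.5)·(1.5) + (2.5)·(2.5) + (1.5)·(1.5) + (-0.5)·(-0.5) + (-2.5)·(-2.5)) / 5 = 23.5/5 = 4.7
  S = [[5.6, -2.4],
 [-2.4, 4.7]].

Step 3 — invert S. det(S) = 5.6·4.7 - (-2.4)² = 20.56.
  S^{-1} = (1/det) · [[d, -b], [-b, a]] = [[0.2286, 0.1167],
 [0.1167, 0.2724]].

Step 4 — quadratic form (x̄ - mu_0)^T · S^{-1} · (x̄ - mu_0):
  S^{-1} · (x̄ - mu_0) = (0.8658, 1.1868),
  (x̄ - mu_0)^T · [...] = (2)·(0.8658) + (3.5)·(1.1868) = 5.8852.

Step 5 — scale by n: T² = 6 · 5.8852 = 35.3113.

T² ≈ 35.3113


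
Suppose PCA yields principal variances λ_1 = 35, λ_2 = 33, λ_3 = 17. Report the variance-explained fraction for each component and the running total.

Step 1 — total variance = trace(Sigma) = Σ λ_i = 35 + 33 + 17 = 85.

Step 2 — fraction explained by component i = λ_i / Σ λ:
  PC1: 35/85 = 0.4118
  PC2: 33/85 = 0.3882
  PC3: 17/85 = 0.2

Step 3 — cumulative fraction after k components = (λ_1 + ... + λ_k) / Σ λ:
  k = 1: 35/85 = 0.4118
  k = 2: (35 + 33)/85 = 68/85 = 0.8
  k = 3: (35 + 33 + 17)/85 = 85/85 = 1

Summary (fraction, with percent):

explained: PC1 0.4118 (41.18%), PC2 0.3882 (38.82%), PC3 0.2 (20%);  cumulative: 0.4118, 0.8, 1


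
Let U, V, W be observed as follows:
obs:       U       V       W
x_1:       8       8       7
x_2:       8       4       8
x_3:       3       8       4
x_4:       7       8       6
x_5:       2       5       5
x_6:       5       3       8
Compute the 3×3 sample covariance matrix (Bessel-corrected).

Step 1 — column means:
  mean(U) = (8 + 8 + 3 + 7 + 2 + 5) / 6 = 33/6 = 5.5
  mean(V) = (8 + 4 + 8 + 8 + 5 + 3) / 6 = 36/6 = 6
  mean(W) = (7 + 8 + 4 + 6 + 5 + 8) / 6 = 38/6 = 6.3333

Step 2 — sample covariance S[i,j] = (1/(n-1)) · Σ_k (x_{k,i} - mean_i) · (x_{k,j} - mean_j), with n-1 = 5.
  S[U,U] = ((2.5)·(2.5) + (2.5)·(2.5) + (-2.5)·(-2.5) + (1.5)·(1.5) + (-3.5)·(-3.5) + (-0.5)·(-0.5)) / 5 = 33.5/5 = 6.7
  S[U,V] = ((2.5)·(2) + (2.5)·(-2) + (-2.5)·(2) + (1.5)·(2) + (-3.5)·(-1) + (-0.5)·(-3)) / 5 = 3/5 = 0.6
  S[U,W] = ((2.5)·(0.6667) + (2.5)·(1.6667) + (-2.5)·(-2.3333) + (1.5)·(-0.3333) + (-3.5)·(-1.3333) + (-0.5)·(1.6667)) / 5 = 15/5 = 3
  S[V,V] = ((2)·(2) + (-2)·(-2) + (2)·(2) + (2)·(2) + (-1)·(-1) + (-3)·(-3)) / 5 = 26/5 = 5.2
  S[V,W] = ((2)·(0.6667) + (-2)·(1.6667) + (2)·(-2.3333) + (2)·(-0.3333) + (-1)·(-1.3333) + (-3)·(1.6667)) / 5 = -11/5 = -2.2
  S[W,W] = ((0.6667)·(0.6667) + (1.6667)·(1.6667) + (-2.3333)·(-2.3333) + (-0.3333)·(-0.3333) + (-1.3333)·(-1.3333) + (1.6667)·(1.6667)) / 5 = 13.3333/5 = 2.6667

S is symmetric (S[j,i] = S[i,j]). Assembling:

S = [[6.7, 0.6, 3],
 [0.6, 5.2, -2.2],
 [3, -2.2, 2.6667]]


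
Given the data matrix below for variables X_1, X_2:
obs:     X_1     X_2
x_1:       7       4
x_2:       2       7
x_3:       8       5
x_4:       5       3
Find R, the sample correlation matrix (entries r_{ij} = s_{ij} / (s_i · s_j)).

Step 1 — column means:
  mean(X_1) = (7 + 2 + 8 + 5) / 4 = 22/4 = 5.5
  mean(X_2) = (4 + 7 + 5 + 3) / 4 = 19/4 = 4.75

Step 2 — sample variances and covariances s[i,j] = (1/(n-1)) · Σ_k (x_{k,i} - mean_i) · (x_{k,j} - mean_j), with n-1 = 3:
  s[X_1,X_1] = ((1.5)·(1.5) + (-3.5)·(-3.5) + (2.5)·(2.5) + (-0.5)·(-0.5)) / 3 = 21/3 = 7
  s[X_1,X_2] = ((1.5)·(-0.75) + (-3.5)·(2.25) + (2.5)·(0.25) + (-0.5)·(-1.75)) / 3 = -7.5/3 = -2.5
  s[X_2,X_2] = ((-0.75)·(-0.75) + (2.25)·(2.25) + (0.25)·(0.25) + (-1.75)·(-1.75)) / 3 = 8.75/3 = 2.9167
  Sample standard deviations s_i = √(s[i,i]):
  s(X_1) = √(7) = 2.6458
  s(X_2) = √(2.9167) = 1.7078

Step 3 — r_{ij} = s_{ij} / (s_i · s_j):
  r[X_1,X_1] = 1 (diagonal).
  r[X_1,X_2] = -2.5 / (2.6458 · 1.7078) = -2.5 / 4.5185 = -0.5533
  r[X_2,X_2] = 1 (diagonal).

R is symmetric with unit diagonal. Assembling:

R = [[1, -0.5533],
 [-0.5533, 1]]


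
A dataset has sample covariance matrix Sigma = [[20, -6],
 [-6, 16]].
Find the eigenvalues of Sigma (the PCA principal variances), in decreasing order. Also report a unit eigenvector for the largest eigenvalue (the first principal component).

Step 1 — characteristic polynomial of 2×2 Sigma:
  det(Sigma - λI) = λ² - trace · λ + det = 0.
  trace = 20 + 16 = 36, det = 20·16 - (-6)² = 284.
Step 2 — discriminant:
  Δ = trace² - 4·det = 1296 - 1136 = 160.
Step 3 — eigenvalues:
  λ = (trace ± √Δ)/2 = (36 ± 12.6491)/2,
  λ_1 = 24.3246,  λ_2 = 11.6754.

Step 4 — unit eigenvector for λ_1: solve (Sigma - λ_1 I)v = 0. First row:
  (20 - 24.3246)·v_x + (-6)·v_y = 0, i.e. (-4.3246)·v_x + (-6)·v_y = 0,
  so v ∝ (b, λ_1 - a) = (-6, 4.3246); multiply by -1 so the first entry is positive: u = (6, -4.3246).
  ||u|| = √((6)² + (-4.3246)²) = √(54.7018) ≈ 7.3961,
  v_1 = u/||u|| ≈ (0.8112, -0.5847) (||v_1|| = 1).

λ_1 = 24.3246,  λ_2 = 11.6754;  v_1 ≈ (0.8112, -0.5847)


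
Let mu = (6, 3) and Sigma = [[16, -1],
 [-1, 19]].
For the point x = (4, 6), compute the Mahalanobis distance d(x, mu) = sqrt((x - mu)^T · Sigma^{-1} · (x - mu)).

Step 1 — centre the observation: (x - mu) = (-2, 3).

Step 2 — invert Sigma. det(Sigma) = 16·19 - (-1)² = 303.
  Sigma^{-1} = (1/det) · [[d, -b], [-b, a]] = [[0.0627, 0.0033],
 [0.0033, 0.0528]].

Step 3 — form the quadratic (x - mu)^T · Sigma^{-1} · (x - mu):
  Sigma^{-1} · (x - mu) = (-0.1155, 0.1518).
  (x - mu)^T · [Sigma^{-1} · (x - mu)] = (-2)·(-0.1155) + (3)·(0.1518) = 0.6865.

Step 4 — take square root: d = √(0.6865) ≈ 0.8285.

d(x, mu) = √(0.6865) ≈ 0.8285


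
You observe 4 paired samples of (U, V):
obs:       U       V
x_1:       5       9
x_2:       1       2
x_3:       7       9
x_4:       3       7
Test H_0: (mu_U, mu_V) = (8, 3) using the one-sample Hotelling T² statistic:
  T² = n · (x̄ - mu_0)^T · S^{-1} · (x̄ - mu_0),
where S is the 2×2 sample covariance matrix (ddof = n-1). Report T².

Step 1 — sample mean vector:
  mean(U) = (5 + 1 + 7 + 3) / 4 = 16/4 = 4
  mean(V) = (9 + 2 + 9 + 7) / 4 = 27/4 = 6.75
  x̄ = (4, 6.75),  deviation x̄ - mu_0 = (4, 6.75) - (8, 3) = (-4, 3.75).

Step 2 — sample covariance matrix, S[i,j] = (1/(n-1)) · Σ_k (x_{k,i} - mean_i) · (x_{k,j} - mean_j), divisor n-1 = 3:
  S[U,U] = ((1)·(1) + (-3)·(-3) + (3)·(3) + (-1)·(-1)) / 3 = 20/3 = 6.6667
  S[U,V] = ((1)·(2.25) + (-3)·(-4.75) + (3)·(2.25) + (-1)·(0.25)) / 3 = 23/3 = 7.6667
  S[V,V] = ((2.25)·(2.25) + (-4.75)·(-4.75) + (2.25)·(2.25) + (0.25)·(0.25)) / 3 = 32.75/3 = 10.9167
  S = [[6.6667, 7.6667],
 [7.6667, 10.9167]].

Step 3 — invert S. det(S) = 6.6667·10.9167 - (7.6667)² = 14.
  S^{-1} = (1/det) · [[d, -b], [-b, a]] = [[0.7798, -0.5476],
 [-0.5476, 0.4762]].

Step 4 — quadratic form (x̄ - mu_0)^T · S^{-1} · (x̄ - mu_0):
  S^{-1} · (x̄ - mu_0) = (-5.1726, 3.9762),
  (x̄ - mu_0)^T · [...] = (-4)·(-5.1726) + (3.75)·(3.9762) = 35.6012.

Step 5 — scale by n: T² = 4 · 35.6012 = 142.4048.

T² ≈ 142.4048


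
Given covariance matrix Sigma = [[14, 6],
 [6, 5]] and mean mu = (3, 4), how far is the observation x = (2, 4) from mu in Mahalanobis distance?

Step 1 — centre the observation: (x - mu) = (-1, 0).

Step 2 — invert Sigma. det(Sigma) = 14·5 - (6)² = 34.
  Sigma^{-1} = (1/det) · [[d, -b], [-b, a]] = [[0.1471, -0.1765],
 [-0.1765, 0.4118]].

Step 3 — form the quadratic (x - mu)^T · Sigma^{-1} · (x - mu):
  Sigma^{-1} · (x - mu) = (-0.1471, 0.1765).
  (x - mu)^T · [Sigma^{-1} · (x - mu)] = (-1)·(-0.1471) + (0)·(0.1765) = 0.1471.

Step 4 — take square root: d = √(0.1471) ≈ 0.3835.

d(x, mu) = √(0.1471) ≈ 0.3835


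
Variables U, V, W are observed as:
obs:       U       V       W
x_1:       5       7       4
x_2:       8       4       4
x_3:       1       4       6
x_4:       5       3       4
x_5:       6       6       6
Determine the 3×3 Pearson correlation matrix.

Step 1 — column means:
  mean(U) = (5 + 8 + 1 + 5 + 6) / 5 = 25/5 = 5
  mean(V) = (7 + 4 + 4 + 3 + 6) / 5 = 24/5 = 4.8
  mean(W) = (4 + 4 + 6 + 4 + 6) / 5 = 24/5 = 4.8

Step 2 — sample variances and covariances s[i,j] = (1/(n-1)) · Σ_k (x_{k,i} - mean_i) · (x_{k,j} - mean_j), with n-1 = 4:
  s[U,U] = ((0)·(0) + (3)·(3) + (-4)·(-4) + (0)·(0) + (1)·(1)) / 4 = 26/4 = 6.5
  s[U,V] = ((0)·(2.2) + (3)·(-0.8) + (-4)·(-0.8) + (0)·(-1.8) + (1)·(1.2)) / 4 = 2/4 = 0.5
  s[U,W] = ((0)·(-0.8) + (3)·(-0.8) + (-4)·(1.2) + (0)·(-0.8) + (1)·(1.2)) / 4 = -6/4 = -1.5
  s[V,V] = ((2.2)·(2.2) + (-0.8)·(-0.8) + (-0.8)·(-0.8) + (-1.8)·(-1.8) + (1.2)·(1.2)) / 4 = 10.8/4 = 2.7
  s[V,W] = ((2.2)·(-0.8) + (-0.8)·(-0.8) + (-0.8)·(1.2) + (-1.8)·(-0.8) + (1.2)·(1.2)) / 4 = 0.8/4 = 0.2
  s[W,W] = ((-0.8)·(-0.8) + (-0.8)·(-0.8) + (1.2)·(1.2) + (-0.8)·(-0.8) + (1.2)·(1.2)) / 4 = 4.8/4 = 1.2
  Sample standard deviations s_i = √(s[i,i]):
  s(U) = √(6.5) = 2.5495
  s(V) = √(2.7) = 1.6432
  s(W) = √(1.2) = 1.0954

Step 3 — r_{ij} = s_{ij} / (s_i · s_j):
  r[U,U] = 1 (diagonal).
  r[U,V] = 0.5 / (2.5495 · 1.6432) = 0.5 / 4.1893 = 0.1194
  r[U,W] = -1.5 / (2.5495 · 1.0954) = -1.5 / 2.7928 = -0.5371
  r[V,V] = 1 (diagonal).
  r[V,W] = 0.2 / (1.6432 · 1.0954) = 0.2 / 1.8 = 0.1111
  r[W,W] = 1 (diagonal).

R is symmetric with unit diagonal. Assembling:

R = [[1, 0.1194, -0.5371],
 [0.1194, 1, 0.1111],
 [-0.5371, 0.1111, 1]]


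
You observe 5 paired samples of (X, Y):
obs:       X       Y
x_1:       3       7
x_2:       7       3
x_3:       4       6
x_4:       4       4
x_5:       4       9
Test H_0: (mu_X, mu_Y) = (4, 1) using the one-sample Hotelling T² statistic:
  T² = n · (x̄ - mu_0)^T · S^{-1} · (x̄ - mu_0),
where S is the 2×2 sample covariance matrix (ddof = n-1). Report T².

Step 1 — sample mean vector:
  mean(X) = (3 + 7 + 4 + 4 + 4) / 5 = 22/5 = 4.4
  mean(Y) = (7 + 3 + 6 + 4 + 9) / 5 = 29/5 = 5.8
  x̄ = (4.4, 5.8),  deviation x̄ - mu_0 = (4.4, 5.8) - (4, 1) = (0.4, 4.8).

Step 2 — sample covariance matrix, S[i,j] = (1/(n-1)) · Σ_k (x_{k,i} - mean_i) · (x_{k,j} - mean_j), divisor n-1 = 4:
  S[X,X] = ((-1.4)·(-1.4) + (2.6)·(2.6) + (-0.4)·(-0.4) + (-0.4)·(-0.4) + (-0.4)·(-0.4)) / 4 = 9.2/4 = 2.3
  S[X,Y] = ((-1.4)·(1.2) + (2.6)·(-2.8) + (-0.4)·(0.2) + (-0.4)·(-1.8) + (-0.4)·(3.2)) / 4 = -9.6/4 = -2.4
  S[Y,Y] = ((1.2)·(1.2) + (-2.8)·(-2.8) + (0.2)·(0.2) + (-1.8)·(-1.8) + (3.2)·(3.2)) / 4 = 22.8/4 = 5.7
  S = [[2.3, -2.4],
 [-2.4, 5.7]].

Step 3 — invert S. det(S) = 2.3·5.7 - (-2.4)² = 7.35.
  S^{-1} = (1/det) · [[d, -b], [-b, a]] = [[0.7755, 0.3265],
 [0.3265, 0.3129]].

Step 4 — quadratic form (x̄ - mu_0)^T · S^{-1} · (x̄ - mu_0):
  S^{-1} · (x̄ - mu_0) = (1.8776, 1.6327),
  (x̄ - mu_0)^T · [...] = (0.4)·(1.8776) + (4.8)·(1.6327) = 8.5878.

Step 5 — scale by n: T² = 5 · 8.5878 = 42.9388.

T² ≈ 42.9388


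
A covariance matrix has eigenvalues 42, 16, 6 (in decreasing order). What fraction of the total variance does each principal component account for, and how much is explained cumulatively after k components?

Step 1 — total variance = trace(Sigma) = Σ λ_i = 42 + 16 + 6 = 64.

Step 2 — fraction explained by component i = λ_i / Σ λ:
  PC1: 42/64 = 0.6562
  PC2: 16/64 = 0.25
  PC3: 6/64 = 0.0938

Step 3 — cumulative fraction after k components = (λ_1 + ... + λ_k) / Σ λ:
  k = 1: 42/64 = 0.6562
  k = 2: (42 + 16)/64 = 58/64 = 0.9062
  k = 3: (42 + 16 + 6)/64 = 64/64 = 1

Summary (fraction, with percent):

explained: PC1 0.6562 (65.62%), PC2 0.25 (25%), PC3 0.0938 (9.38%);  cumulative: 0.6562, 0.9062, 1
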